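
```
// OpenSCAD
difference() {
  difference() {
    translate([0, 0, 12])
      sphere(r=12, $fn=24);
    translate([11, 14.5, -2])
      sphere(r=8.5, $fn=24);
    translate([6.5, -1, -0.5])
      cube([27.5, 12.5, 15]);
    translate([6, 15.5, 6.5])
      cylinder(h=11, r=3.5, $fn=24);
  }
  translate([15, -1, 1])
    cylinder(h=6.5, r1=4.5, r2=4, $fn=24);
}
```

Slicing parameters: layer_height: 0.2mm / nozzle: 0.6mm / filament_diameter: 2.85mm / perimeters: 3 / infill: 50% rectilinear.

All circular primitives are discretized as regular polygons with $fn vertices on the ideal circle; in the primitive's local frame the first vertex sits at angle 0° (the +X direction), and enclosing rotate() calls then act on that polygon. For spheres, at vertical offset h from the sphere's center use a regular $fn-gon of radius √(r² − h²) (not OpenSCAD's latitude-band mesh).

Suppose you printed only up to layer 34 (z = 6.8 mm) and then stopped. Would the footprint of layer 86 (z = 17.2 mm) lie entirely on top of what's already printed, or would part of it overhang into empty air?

Compare the two slices. At z = 6.8: the sphere: section is a regular 24-gon, circumradius = √(r²−h²) = √(12²−5.2²) = 10.815 (area = (24/2)·10.815²·sin(360°/24) = 363.26 mm²); the sphere at (11, 14.5) is absent (|z−center|=8.800 > r=8.5); the cube at (6.5, -1) is present — its section is the full 27.5×12.5 rectangle (area 343.75 mm²); the cylinder at (6, 15.5): section is a regular 24-gon, circumradius r=3.5 (area = (24/2)·3.500²·sin(360°/24) = 38.05 mm²); Taking the first minus the rest: starting from the r=12 sphere (363.26 mm²), the 27.5×12.5 cube at (6.5, -1) partially overlaps it — only the 29.69 mm² overlap (of its 343.75 mm²) is removed, clipping the outline; the r=3.5 cylinder at (6, 15.5) misses the remaining region (no effect) — area = 333.56 mm²; the cone at (15, -1) (r1=4.5→r2=4) has section circumradius 4.054 here — a regular 24-gon (area = (24/2)·4.054²·sin(360°/24) = 51.04 mm²); Taking the first minus the rest: starting from that combined region (333.56 mm²), the cone at (15, -1) misses the remaining region (no effect) — area = 333.56 mm². At z = 17.2: the r=12 sphere contributes a regular 24-gon of circumradius √(12²−5.2²) = 10.815 (area = (24/2)·10.815²·sin(360°/24) = 363.26 mm²); the sphere at (11, 14.5) does not reach this height (|z−center|=19.200 > r=8.5); the cube at (6.5, -1) is not intersected at this z (z outside [-0.5, 14.5]); the cylinder at (6, 15.5): section is a regular 24-gon, circumradius r=3.5 (area = (24/2)·3.500²·sin(360°/24) = 38.05 mm²); Taking the first minus the rest: starting from the r=12 sphere (363.26 mm²), the r=3.5 cylinder at (6, 15.5) misses the remaining region (no effect) — area = 363.26 mm²; the cone at (15, -1) is absent (z outside [1, 7.5]); Taking the first minus the rest: none of the subtracted shapes is present at this height, so that combined region is unchanged — area = 363.26 mm². Checking containment: at z = 17.2 the cross-section extends beyond the z = 6.8 cross-section by about 29.69 mm².

part overhangs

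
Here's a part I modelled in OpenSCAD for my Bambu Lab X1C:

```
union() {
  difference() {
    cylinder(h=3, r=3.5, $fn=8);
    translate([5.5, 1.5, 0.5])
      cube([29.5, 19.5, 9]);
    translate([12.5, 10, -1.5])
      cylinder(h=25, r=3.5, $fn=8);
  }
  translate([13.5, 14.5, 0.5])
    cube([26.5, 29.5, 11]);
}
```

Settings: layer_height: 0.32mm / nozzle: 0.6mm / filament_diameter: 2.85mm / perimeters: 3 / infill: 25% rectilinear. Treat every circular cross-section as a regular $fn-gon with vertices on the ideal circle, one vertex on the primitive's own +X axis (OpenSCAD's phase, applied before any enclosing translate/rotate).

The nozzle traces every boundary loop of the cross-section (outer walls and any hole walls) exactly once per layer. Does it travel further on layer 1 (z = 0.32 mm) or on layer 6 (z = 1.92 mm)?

layer 6 (z = 1.92 mm)

Layer 1 (z = 0.32): the cylinder: section is a regular 8-gon, circumradius r=3.5 (perimeter = 2·8·3.500·sin(180°/8) = 21.43 mm); the cube at (5.5, 1.5) is not intersected at this z (z outside [0.5, 9.5]); the r=3.5 cylinder at (12.5, 10) gives a regular 8-gon of circumradius 3.5 (constant along its height) (perimeter = 2·8·3.500·sin(180°/8) = 21.43 mm); Taking the first minus the rest: starting from the r=3.5 cylinder, the r=3.5 cylinder at (12.5, 10) misses the remaining region (no effect) — boundary = 21.43 mm; the cube at (13.5, 14.5) does not reach this height (z outside [0.5, 11.5]); Taking the union: only the result so far is present, so the union is just that shape — boundary = 21.43 mm. So its perimeter = 21.43 mm. Layer 6 (z = 1.92): the r=3.5 cylinder contributes a regular 8-gon of circumradius 3.5 (perimeter = 2·8·3.500·sin(180°/8) = 21.43 mm); the 29.5×19.5 cube at (5.5, 1.5) contributes its full rectangle (perimeter 98.00 mm); the r=3.5 cylinder at (12.5, 10) gives a regular 8-gon of circumradius 3.5 (constant along its height) (perimeter = 2·8·3.500·sin(180°/8) = 21.43 mm); After the difference (first − rest): starting from the r=3.5 cylinder, the 29.5×19.5 cube at (5.5, 1.5) misses the remaining region (no effect); the r=3.5 cylinder at (12.5, 10) misses the remaining region (no effect) — boundary = 21.43 mm; the cube at (13.5, 14.5) (footprint 26.5×29.5) is included at this height (perimeter 112.00 mm); Merging all regions: the 2 present regions are separate (no shared area or edge), so areas and boundary lengths simply add and each stays a separate island — boundary = 133.43 mm. So its perimeter = 133.43 mm. Layer 6 is larger (133.43 vs 21.43 mm).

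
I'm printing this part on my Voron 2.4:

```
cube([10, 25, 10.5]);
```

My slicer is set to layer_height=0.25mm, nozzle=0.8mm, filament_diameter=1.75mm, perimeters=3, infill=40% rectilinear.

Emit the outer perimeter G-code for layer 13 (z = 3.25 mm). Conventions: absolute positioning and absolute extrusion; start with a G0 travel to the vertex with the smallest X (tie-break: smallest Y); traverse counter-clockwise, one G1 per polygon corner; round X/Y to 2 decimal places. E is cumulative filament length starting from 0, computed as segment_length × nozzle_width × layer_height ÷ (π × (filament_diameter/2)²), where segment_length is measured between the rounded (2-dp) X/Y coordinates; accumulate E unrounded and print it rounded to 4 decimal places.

At z = 3.25 mm: the cube (footprint 10×25) is included at this height. The outline is a single polygon with 4 vertices. Extrusion per mm of travel: 0.8 × 0.25 / (π × 0.875²) = 0.083150. Accumulating E over each segment gives final E = 5.8205.

G0 X0.00 Y0.00 Z3.25
G1 X10.00 Y0.00 E0.8315
G1 X10.00 Y25.00 E2.9103
G1 X0.00 Y25.00 E3.7418
G1 X0.00 Y0.00 E5.8205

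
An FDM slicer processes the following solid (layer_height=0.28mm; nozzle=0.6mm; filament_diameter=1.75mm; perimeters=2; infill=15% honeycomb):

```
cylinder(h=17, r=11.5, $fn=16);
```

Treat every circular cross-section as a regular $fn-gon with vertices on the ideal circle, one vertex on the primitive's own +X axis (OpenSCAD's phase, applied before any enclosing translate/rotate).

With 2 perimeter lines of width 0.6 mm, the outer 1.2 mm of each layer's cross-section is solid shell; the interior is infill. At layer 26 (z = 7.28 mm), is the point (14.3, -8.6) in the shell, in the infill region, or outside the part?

At z = 7.28 mm: the r=11.5 cylinder contributes a regular 16-gon of circumradius 11.5. Overall, the cross-section is a single solid region. The nearest boundary edge runs (8.13, -8.13)→(10.62, -4.40); distance from the point to it = 5.39 mm. The point is not inside any of the regions above, so it lies outside the cross-section (5.39 mm from the nearest boundary).

outside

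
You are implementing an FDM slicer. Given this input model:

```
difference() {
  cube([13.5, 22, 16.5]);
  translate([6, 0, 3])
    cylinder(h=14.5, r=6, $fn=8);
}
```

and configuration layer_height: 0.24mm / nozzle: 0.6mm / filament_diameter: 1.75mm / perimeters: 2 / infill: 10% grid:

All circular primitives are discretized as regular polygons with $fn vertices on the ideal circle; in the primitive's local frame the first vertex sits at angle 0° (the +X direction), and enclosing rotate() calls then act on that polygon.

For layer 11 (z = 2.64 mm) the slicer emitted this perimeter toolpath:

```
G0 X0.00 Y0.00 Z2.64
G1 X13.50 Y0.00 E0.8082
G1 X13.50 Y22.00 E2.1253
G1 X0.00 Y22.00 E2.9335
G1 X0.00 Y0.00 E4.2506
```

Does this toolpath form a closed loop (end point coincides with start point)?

yes

Start point (G0): (0.00, 0.00). End point (last G1): the path returns to the start — closed.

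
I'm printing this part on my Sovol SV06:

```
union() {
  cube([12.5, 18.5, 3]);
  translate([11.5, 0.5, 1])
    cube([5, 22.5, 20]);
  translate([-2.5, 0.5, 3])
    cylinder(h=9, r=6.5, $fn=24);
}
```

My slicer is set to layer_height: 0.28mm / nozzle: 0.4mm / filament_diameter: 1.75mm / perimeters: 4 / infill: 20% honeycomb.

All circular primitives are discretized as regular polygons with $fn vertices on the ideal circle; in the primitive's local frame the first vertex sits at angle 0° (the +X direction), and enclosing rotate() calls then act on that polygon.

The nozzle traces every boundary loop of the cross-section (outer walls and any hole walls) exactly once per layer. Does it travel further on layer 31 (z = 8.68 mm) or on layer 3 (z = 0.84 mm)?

Layer 31 (z = 8.68): the cube is not intersected at this z (z outside [0, 3]); the cube at (11.5, 0.5) (footprint 5×22.5) is included at this height (perimeter 55.00 mm); the r=6.5 cylinder at (-2.5, 0.5) gives a regular 24-gon of circumradius 6.5 (constant along its height) (perimeter = 2·24·6.500·sin(180°/24) = 40.72 mm); Taking the union: the 2 present regions are separate (no shared area or edge), so areas and boundary lengths simply add and each stays a separate island — boundary = 95.72 mm. So its perimeter = 95.72 mm. Layer 3 (z = 0.84): the cube is present — its section is the full 12.5×18.5 rectangle (perimeter 62.00 mm); the cube at (11.5, 0.5) is not intersected at this z (z outside [1, 21]); the cylinder at (-2.5, 0.5) is not intersected at this z (z outside [3, 12]); Combining (union): only the 12.5×18.5 cube is present, so the union is just that shape — boundary = 62.00 mm. So its perimeter = 62.00 mm. Layer 31 is larger (95.72 vs 62.00 mm).

layer 31 (z = 8.68 mm)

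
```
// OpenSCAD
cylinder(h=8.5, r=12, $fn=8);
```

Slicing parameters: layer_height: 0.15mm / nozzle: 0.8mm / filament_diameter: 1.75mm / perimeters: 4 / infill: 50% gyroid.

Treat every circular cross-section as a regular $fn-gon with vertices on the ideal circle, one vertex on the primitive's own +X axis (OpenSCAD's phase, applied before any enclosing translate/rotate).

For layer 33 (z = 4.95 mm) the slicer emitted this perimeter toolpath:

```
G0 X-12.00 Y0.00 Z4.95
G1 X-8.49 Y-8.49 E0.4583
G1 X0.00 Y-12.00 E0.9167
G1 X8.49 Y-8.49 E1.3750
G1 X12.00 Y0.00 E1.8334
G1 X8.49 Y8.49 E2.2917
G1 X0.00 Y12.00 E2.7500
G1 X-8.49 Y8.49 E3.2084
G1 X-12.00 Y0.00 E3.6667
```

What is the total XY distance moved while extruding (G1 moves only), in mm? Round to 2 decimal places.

Sum the Euclidean lengths of each G1 segment: total = 73.50 mm.

73.50 mm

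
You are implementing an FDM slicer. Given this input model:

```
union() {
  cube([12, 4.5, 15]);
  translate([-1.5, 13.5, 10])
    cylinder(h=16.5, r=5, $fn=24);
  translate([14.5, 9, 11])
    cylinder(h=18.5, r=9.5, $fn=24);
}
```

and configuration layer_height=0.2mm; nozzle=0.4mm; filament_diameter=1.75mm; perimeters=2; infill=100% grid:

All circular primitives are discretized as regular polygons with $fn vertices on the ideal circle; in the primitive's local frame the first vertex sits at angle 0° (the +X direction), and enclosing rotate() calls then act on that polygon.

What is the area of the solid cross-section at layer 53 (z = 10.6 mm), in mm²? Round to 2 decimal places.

At z = 10.6 mm: the cube is present — its section is the full 12×4.5 rectangle (area 54.00 mm²); the cylinder at (-1.5, 13.5): section is a regular 24-gon, circumradius r=5 (area = (24/2)·5.000²·sin(360°/24) = 77.65 mm²); the cylinder at (14.5, 9) does not reach this height (z outside [11, 29.5]); Taking the union: the 2 present regions are separate (no shared area or edge), so areas and boundary lengths simply add and each stays a separate island — area = 131.65 mm². Overall, the cross-section has 2 separate islands. Net area = 131.65 mm².

131.65 mm²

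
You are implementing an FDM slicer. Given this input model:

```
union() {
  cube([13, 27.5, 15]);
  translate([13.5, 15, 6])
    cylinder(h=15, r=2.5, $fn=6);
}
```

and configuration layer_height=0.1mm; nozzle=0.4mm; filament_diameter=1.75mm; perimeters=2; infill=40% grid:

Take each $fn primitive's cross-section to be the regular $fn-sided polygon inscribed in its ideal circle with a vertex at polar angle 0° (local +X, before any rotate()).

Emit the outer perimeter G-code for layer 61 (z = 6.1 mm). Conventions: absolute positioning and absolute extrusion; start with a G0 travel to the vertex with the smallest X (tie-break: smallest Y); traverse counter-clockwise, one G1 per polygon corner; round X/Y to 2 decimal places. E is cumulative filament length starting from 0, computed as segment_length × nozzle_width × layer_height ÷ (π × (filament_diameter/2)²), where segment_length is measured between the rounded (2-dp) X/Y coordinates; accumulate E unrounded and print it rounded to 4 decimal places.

G0 X0.00 Y0.00 Z6.10
G1 X13.00 Y0.00 E0.2162
G1 X13.00 Y12.83 E0.4296
G1 X14.75 Y12.83 E0.4587
G1 X16.00 Y15.00 E0.5003
G1 X14.75 Y17.17 E0.5419
G1 X13.00 Y17.17 E0.5711
G1 X13.00 Y27.50 E0.7428
G1 X0.00 Y27.50 E0.9590
G1 X0.00 Y0.00 E1.4164

At z = 6.1 mm: the cube is present — its section is the full 13×27.5 rectangle; the r=2.5 cylinder at (13.5, 15) contributes a regular 6-gon of circumradius 2.5; Combining (union): the regions partially overlap (shared area 5.95 mm²), so overlapping operands fuse into one piece — 1 connected region. The outline is a single polygon with 9 vertices. Extrusion per mm of travel: 0.4 × 0.1 / (π × 0.875²) = 0.016630. Accumulating E over each segment gives final E = 1.4164.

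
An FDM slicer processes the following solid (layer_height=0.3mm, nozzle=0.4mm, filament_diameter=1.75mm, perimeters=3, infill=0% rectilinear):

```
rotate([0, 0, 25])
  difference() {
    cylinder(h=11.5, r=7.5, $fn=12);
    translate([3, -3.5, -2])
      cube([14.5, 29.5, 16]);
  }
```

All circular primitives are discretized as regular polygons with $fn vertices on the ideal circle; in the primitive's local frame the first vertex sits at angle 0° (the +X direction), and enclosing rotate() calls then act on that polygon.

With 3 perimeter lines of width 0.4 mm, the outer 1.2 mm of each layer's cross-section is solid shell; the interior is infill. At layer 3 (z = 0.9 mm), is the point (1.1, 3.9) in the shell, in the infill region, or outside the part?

shell

At z = 0.9 mm: the r=7.5 cylinder gives a regular 12-gon of circumradius 7.5 (constant along its height); the cube at (3, -3.5) (footprint 14.5×29.5) is included at this height; After the difference (first − rest): starting from the r=7.5 cylinder, the 14.5×29.5 cube at (3, -3.5) partially overlaps it — only the 35.00 mm² overlap (of its 427.75 mm²) is removed, clipping the outline — 1 connected region; (whole slice rotated 25° about Z — lengths, areas and connectivity unchanged). Overall, the cross-section is a single solid region. Undo the 25° rotation: the query point maps to (2.645, 3.070) in the un-rotated model frame. The nearest boundary edge runs (3.00, 6.70)→(3.00, -3.50); distance from the point to it = 0.35 mm. The point is inside the cross-section, 0.35 mm from the nearest boundary — within the 1.2 mm shell band (3 × 0.4).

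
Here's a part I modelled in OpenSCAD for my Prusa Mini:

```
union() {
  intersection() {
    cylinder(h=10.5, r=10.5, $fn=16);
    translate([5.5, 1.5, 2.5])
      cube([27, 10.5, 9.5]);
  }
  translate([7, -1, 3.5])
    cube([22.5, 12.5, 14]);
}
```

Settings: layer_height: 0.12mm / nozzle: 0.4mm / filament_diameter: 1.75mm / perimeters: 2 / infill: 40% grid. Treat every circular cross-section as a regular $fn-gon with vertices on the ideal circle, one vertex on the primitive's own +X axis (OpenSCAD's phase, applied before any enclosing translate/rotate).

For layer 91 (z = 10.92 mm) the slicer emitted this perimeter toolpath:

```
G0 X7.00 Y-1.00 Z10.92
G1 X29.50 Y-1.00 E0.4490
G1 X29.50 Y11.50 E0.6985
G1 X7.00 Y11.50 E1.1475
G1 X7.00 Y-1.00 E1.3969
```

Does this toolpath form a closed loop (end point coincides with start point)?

yes

Start point (G0): (7.00, -1.00). End point (last G1): the path returns to the start — closed.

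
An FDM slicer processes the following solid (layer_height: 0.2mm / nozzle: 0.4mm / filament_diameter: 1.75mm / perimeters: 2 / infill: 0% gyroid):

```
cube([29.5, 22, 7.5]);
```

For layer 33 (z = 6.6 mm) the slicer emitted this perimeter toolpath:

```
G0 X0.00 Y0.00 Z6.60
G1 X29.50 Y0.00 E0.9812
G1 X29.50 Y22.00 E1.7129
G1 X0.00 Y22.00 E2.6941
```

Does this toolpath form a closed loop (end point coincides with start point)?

Start point (G0): (0.00, 0.00). End point (last G1): the path does not return to the start — open.

no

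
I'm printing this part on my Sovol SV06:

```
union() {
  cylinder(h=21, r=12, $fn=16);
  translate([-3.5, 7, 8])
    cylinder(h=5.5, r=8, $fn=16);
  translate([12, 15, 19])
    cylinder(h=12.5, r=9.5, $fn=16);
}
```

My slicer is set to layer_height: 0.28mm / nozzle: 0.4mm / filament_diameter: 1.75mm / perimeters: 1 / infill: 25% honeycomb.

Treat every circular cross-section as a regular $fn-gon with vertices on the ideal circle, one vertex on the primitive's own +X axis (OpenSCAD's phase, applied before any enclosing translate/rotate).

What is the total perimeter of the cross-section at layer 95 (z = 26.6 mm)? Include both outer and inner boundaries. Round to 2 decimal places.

59.31 mm

At z = 26.6 mm: the cylinder is not intersected at this z (z outside [0, 21]); the cylinder at (-3.5, 7) is not intersected at this z (z outside [8, 13.5]); the r=9.5 cylinder at (12, 15) gives a regular 16-gon of circumradius 9.5 (constant along its height) (perimeter = 2·16·9.500·sin(180°/16) = 59.31 mm); Taking the union: only the r=9.5 cylinder at (12, 15) is present, so the union is just that shape — boundary = 59.31 mm. Overall, the cross-section is a single solid region. Total boundary length (outer) = 59.31 mm.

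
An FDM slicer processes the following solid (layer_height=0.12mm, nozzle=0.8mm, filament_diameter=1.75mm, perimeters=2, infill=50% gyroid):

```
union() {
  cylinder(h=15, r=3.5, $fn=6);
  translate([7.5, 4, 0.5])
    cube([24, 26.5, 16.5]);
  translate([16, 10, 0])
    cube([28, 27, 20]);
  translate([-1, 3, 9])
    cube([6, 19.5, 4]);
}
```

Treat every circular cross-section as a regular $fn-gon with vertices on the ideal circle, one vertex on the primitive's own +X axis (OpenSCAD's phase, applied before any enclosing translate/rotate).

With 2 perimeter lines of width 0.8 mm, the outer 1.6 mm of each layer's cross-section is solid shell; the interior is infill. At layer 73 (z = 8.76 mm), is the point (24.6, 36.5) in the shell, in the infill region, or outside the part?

At z = 8.76 mm: the r=3.5 cylinder gives a regular 6-gon of circumradius 3.5 (constant along its height); the 24×26.5 cube at (7.5, 4) contributes its full rectangle; the cube at (16, 10) (footprint 28×27) is included at this height; the cube at (-1, 3) is not intersected at this z (z outside [9, 13]); Merging all regions: the regions partially overlap (shared area 317.75 mm²), so overlapping operands fuse into one piece — 2 connected regions. Overall, the cross-section has 2 separate islands. The nearest boundary edge runs (16.00, 37.00)→(44.00, 37.00); distance from the point to it = 0.50 mm. (Shell/infill is judged within the island containing the point — the largest one.) The point is inside the cross-section, 0.50 mm from the nearest boundary — within the 1.6 mm shell band (2 × 0.8).

shell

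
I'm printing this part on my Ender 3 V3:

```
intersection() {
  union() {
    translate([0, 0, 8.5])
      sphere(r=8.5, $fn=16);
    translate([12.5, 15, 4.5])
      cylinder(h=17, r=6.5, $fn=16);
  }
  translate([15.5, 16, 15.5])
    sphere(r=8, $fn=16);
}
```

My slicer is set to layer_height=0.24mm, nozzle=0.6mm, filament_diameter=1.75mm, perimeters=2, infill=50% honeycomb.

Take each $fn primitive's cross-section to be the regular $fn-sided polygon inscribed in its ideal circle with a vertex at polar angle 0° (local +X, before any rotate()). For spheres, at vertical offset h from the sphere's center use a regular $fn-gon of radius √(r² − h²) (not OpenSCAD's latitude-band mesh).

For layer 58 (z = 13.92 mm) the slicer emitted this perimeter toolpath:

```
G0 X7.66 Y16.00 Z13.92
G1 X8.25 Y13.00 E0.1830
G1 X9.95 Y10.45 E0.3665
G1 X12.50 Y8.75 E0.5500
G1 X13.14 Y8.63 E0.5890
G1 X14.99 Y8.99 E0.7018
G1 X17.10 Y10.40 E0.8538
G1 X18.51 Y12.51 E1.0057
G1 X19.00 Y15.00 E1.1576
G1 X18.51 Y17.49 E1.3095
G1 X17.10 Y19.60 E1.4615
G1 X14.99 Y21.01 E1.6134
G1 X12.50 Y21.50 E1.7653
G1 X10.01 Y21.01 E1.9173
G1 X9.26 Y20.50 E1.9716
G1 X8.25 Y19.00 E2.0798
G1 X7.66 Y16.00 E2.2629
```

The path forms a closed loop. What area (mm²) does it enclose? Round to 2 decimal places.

110.47 mm²

Apply the shoelace formula to the sequence of (X, Y) vertices; enclosed area = 110.47 mm².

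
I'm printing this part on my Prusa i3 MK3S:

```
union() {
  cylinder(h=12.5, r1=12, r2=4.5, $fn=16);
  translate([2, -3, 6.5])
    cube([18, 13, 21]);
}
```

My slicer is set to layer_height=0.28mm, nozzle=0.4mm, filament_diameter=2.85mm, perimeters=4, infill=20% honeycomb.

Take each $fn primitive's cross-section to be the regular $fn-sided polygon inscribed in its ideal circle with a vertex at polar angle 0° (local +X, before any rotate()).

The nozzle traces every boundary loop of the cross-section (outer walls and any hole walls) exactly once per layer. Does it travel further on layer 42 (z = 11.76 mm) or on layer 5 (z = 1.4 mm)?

Layer 42 (z = 11.76): the cone (r1=12→r2=4.5) has section circumradius 4.944 here — a regular 16-gon (perimeter = 2·16·4.944·sin(180°/16) = 30.86 mm); the cube at (2, -3) is present — its section is the full 18×13 rectangle (perimeter 62.00 mm); Combining (union): the regions partially overlap (shared area 16.87 mm²), so the edge portions inside another operand are dropped and the merged outline is re-measured after clipping — boundary = 74.62 mm. So its perimeter = 74.62 mm. Layer 5 (z = 1.4): the cone: at t=0.112 of its height the radius interpolates to r₁+(r₂−r₁)t = 11.160, giving a regular 16-gon of that circumradius (perimeter = 2·16·11.160·sin(180°/16) = 69.67 mm); the cube at (2, -3) does not reach this height (z outside [6.5, 27.5]); Merging all regions: only the cone is present, so the union is just that shape — boundary = 69.67 mm. So its perimeter = 69.67 mm. Layer 42 is larger (74.62 vs 69.67 mm).

layer 42 (z = 11.76 mm)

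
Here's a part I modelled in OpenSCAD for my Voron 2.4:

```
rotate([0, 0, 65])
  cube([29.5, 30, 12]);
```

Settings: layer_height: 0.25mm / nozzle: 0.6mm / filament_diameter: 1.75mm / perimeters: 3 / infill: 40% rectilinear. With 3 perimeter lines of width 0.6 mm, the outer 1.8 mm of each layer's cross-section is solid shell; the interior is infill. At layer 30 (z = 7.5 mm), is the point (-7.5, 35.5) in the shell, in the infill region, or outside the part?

At z = 7.5 mm: the cube is present — its section is the full 29.5×30 rectangle; (whole slice rotated 65° about Z — lengths, areas and connectivity unchanged). Overall, the cross-section is a single solid region. Undo the 65° rotation: the query point maps to (29.004, 21.800) in the un-rotated model frame. The nearest boundary edge runs (29.50, 0.00)→(29.50, 30.00); distance from the point to it = 0.50 mm. The point is inside the cross-section, 0.50 mm from the nearest boundary — within the 1.8 mm shell band (3 × 0.6).

shell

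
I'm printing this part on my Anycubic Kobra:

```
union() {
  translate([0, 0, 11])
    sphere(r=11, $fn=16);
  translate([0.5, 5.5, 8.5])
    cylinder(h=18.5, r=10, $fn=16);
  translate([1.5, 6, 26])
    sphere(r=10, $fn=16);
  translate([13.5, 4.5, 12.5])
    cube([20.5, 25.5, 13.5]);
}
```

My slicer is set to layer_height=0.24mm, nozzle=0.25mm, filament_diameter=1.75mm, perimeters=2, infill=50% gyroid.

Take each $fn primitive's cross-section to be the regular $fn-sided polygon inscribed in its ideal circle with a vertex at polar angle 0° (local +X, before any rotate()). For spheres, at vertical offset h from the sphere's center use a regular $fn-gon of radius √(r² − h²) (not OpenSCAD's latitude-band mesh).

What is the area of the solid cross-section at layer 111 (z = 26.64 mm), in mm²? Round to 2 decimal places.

327.69 mm²

At z = 26.64 mm: the sphere is not intersected at this z (|z−center|=15.640 > r=11); the r=10 cylinder at (0.5, 5.5) contributes a regular 16-gon of circumradius 10 (area = (16/2)·10.000²·sin(360°/16) = 306.15 mm²); the r=10 sphere at (1.5, 6) slices to a regular 16-gon of circumradius 9.979 (√(r²−h²) with h=0.64 from center) (area = (16/2)·9.979²·sin(360°/16) = 304.89 mm²); the cube at (13.5, 4.5) is absent (z outside [12.5, 26]); Merging all regions: the regions partially overlap — summed areas 611.04 mm² minus the doubly-counted overlap 283.35 mm² gives 327.69 mm² — area = 327.69 mm². Overall, the cross-section is a single solid region. Net area = 327.69 mm².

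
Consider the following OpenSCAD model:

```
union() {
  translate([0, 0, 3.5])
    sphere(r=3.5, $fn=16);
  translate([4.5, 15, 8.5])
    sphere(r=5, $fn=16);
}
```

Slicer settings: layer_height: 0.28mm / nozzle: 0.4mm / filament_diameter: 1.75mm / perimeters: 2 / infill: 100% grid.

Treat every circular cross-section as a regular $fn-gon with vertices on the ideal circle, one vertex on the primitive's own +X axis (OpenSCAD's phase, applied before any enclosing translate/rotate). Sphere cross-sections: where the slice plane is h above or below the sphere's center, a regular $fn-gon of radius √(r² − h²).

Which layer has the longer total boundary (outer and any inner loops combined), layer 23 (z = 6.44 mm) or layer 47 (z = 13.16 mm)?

layer 23 (z = 6.44 mm)

Layer 23 (z = 6.44): the r=3.5 sphere contributes a regular 16-gon of circumradius √(3.5²−2.94²) = 1.899 (perimeter = 2·16·1.899·sin(180°/16) = 11.86 mm); the r=5 sphere at (4.5, 15) contributes a regular 16-gon of circumradius √(5²−2.06²) = 4.556 (perimeter = 2·16·4.556·sin(180°/16) = 28.44 mm); Combining (union): the 2 present regions are separate (no shared area or edge), so areas and boundary lengths simply add and each stays a separate island — boundary = 40.30 mm. So its perimeter = 40.30 mm. Layer 47 (z = 13.16): the sphere does not reach this height (|z−center|=9.660 > r=3.5); the r=5 sphere at (4.5, 15) slices to a regular 16-gon of circumradius 1.812 (√(r²−h²) with h=4.66 from center) (perimeter = 2·16·1.812·sin(180°/16) = 11.31 mm); Taking the union: only the r=5 sphere at (4.5, 15) is present, so the union is just that shape — boundary = 11.31 mm. So its perimeter = 11.31 mm. Layer 23 is larger (40.30 vs 11.31 mm).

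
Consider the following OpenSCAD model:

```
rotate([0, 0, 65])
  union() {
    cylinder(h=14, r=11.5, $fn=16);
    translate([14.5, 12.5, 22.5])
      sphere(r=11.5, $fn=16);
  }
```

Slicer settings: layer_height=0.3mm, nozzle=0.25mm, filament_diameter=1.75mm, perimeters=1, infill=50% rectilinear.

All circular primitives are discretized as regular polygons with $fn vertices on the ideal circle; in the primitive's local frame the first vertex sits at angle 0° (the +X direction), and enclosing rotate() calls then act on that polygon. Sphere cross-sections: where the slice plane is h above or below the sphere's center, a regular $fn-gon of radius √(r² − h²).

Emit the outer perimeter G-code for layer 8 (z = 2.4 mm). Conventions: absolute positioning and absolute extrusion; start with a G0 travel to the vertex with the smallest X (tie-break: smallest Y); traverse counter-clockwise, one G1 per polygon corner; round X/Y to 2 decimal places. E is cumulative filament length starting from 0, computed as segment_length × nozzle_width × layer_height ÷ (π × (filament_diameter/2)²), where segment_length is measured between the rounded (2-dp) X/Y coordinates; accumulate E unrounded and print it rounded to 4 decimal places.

G0 X-11.49 Y0.50 Z2.40
G1 X-10.81 Y-3.93 E0.1398
G1 X-8.48 Y-7.77 E0.2798
G1 X-4.86 Y-10.42 E0.4197
G1 X-0.50 Y-11.49 E0.5597
G1 X3.93 Y-10.81 E0.6994
G1 X7.77 Y-8.48 E0.8395
G1 X10.42 Y-4.86 E0.9794
G1 X11.49 Y-0.50 E1.1194
G1 X10.81 Y3.93 E1.2591
G1 X8.48 Y7.77 E1.3992
G1 X4.86 Y10.42 E1.5391
G1 X0.50 Y11.49 E1.6790
G1 X-3.93 Y10.81 E1.8188
G1 X-7.77 Y8.48 E1.9588
G1 X-10.42 Y4.86 E2.0987
G1 X-11.49 Y0.50 E2.2387

At z = 2.4 mm: the cylinder: section is a regular 16-gon, circumradius r=11.5; the sphere at (14.5, 12.5) is absent (|z−center|=20.100 > r=11.5); Merging all regions: only the r=11.5 cylinder is present, so the union is just that shape — 1 connected region; (rotated 65° about Z; rotation is an isometry so areas/perimeters/island counts are preserved). The outline is a single polygon with 16 vertices. Extrusion per mm of travel: 0.25 × 0.3 / (π × 0.875²) = 0.031181. Accumulating E over each segment gives final E = 2.2387.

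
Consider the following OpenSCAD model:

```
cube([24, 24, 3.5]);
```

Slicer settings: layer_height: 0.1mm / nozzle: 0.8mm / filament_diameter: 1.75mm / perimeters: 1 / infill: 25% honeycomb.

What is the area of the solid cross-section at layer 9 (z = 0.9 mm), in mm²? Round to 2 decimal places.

At z = 0.9 mm: the 24×24 cube contributes its full rectangle (area 576.00 mm²). Overall, the cross-section is a single solid region. Net area = 576.00 mm².

576.00 mm²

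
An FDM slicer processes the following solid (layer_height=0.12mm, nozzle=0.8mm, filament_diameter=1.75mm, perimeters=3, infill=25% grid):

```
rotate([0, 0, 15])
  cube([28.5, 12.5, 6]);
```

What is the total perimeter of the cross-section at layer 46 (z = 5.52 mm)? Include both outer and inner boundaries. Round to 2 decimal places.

82.00 mm

At z = 5.52 mm: the cube (footprint 28.5×12.5) is included at this height (perimeter 82.00 mm); (rotated 15° about Z; rotation is an isometry so areas/perimeters/island counts are preserved). Overall, the cross-section is a single solid region. Total boundary length (outer) = 82.00 mm.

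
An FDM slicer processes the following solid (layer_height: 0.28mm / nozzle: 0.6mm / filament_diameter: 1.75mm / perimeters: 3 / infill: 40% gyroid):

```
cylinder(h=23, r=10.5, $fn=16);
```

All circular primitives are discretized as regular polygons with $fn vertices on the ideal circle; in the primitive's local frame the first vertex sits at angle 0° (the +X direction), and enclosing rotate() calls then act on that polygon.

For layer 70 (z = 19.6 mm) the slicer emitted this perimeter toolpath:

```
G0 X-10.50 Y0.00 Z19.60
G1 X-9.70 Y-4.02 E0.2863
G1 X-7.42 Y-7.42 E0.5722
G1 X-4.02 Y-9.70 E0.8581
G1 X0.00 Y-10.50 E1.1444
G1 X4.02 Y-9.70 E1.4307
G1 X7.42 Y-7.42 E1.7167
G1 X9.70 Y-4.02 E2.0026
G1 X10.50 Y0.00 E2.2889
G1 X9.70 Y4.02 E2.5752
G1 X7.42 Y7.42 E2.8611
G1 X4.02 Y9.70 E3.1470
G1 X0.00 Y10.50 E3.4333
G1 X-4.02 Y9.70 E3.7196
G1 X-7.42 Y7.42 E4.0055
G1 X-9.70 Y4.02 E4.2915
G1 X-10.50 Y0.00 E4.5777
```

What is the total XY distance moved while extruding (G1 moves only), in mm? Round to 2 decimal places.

Sum the Euclidean lengths of each G1 segment: total = 65.54 mm.

65.54 mm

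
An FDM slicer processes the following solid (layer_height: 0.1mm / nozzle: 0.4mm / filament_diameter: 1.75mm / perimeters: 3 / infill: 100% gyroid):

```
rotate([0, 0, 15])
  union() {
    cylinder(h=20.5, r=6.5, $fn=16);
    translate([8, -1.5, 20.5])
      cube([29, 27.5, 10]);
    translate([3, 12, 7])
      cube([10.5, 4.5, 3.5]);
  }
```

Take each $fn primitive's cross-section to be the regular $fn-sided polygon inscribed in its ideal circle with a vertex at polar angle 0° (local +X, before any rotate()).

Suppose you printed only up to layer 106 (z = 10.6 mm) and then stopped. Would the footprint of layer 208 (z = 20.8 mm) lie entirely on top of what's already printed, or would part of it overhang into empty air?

part overhangs

Compare the two slices. At z = 10.6: the r=6.5 cylinder gives a regular 16-gon of circumradius 6.5 (constant along its height) (area = (16/2)·6.500²·sin(360°/16) = 129.35 mm²); the cube at (8, -1.5) is not intersected at this z (z outside [20.5, 30.5]); the cube at (3, 12) is not intersected at this z (z outside [7, 10.5]); Merging all regions: only the r=6.5 cylinder is present, so the union is just that shape — area = 129.35 mm²; (whole slice rotated 15° about Z — lengths, areas and connectivity unchanged). At z = 20.8: the cylinder does not reach this height (z outside [0, 20.5]); the cube at (8, -1.5) (footprint 29×27.5) is included at this height (area 797.50 mm²); the cube at (3, 12) is absent (z outside [7, 10.5]); Merging all regions: only the 29×27.5 cube at (8, -1.5) is present, so the union is just that shape — area = 797.50 mm²; (rotated 15° about Z; rotation is an isometry so areas/perimeters/island counts are preserved). Checking containment: at z = 20.8 the cross-section extends beyond the z = 10.6 cross-section by about 797.50 mm².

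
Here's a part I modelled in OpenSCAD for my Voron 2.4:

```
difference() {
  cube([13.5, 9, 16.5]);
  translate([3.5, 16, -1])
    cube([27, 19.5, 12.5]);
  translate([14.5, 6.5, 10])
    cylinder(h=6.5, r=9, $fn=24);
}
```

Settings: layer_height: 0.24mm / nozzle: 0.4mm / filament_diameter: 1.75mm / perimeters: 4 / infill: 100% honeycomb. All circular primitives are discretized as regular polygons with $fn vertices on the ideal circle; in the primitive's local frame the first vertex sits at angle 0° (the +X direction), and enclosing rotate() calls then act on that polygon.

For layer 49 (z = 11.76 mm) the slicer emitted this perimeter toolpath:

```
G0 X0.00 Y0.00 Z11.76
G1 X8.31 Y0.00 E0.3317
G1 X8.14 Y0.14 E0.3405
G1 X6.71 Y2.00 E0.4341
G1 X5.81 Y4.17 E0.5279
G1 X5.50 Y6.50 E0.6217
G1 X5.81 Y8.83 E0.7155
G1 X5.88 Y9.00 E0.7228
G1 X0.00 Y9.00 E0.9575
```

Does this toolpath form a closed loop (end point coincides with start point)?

no

Start point (G0): (0.00, 0.00). End point (last G1): the path does not return to the start — open.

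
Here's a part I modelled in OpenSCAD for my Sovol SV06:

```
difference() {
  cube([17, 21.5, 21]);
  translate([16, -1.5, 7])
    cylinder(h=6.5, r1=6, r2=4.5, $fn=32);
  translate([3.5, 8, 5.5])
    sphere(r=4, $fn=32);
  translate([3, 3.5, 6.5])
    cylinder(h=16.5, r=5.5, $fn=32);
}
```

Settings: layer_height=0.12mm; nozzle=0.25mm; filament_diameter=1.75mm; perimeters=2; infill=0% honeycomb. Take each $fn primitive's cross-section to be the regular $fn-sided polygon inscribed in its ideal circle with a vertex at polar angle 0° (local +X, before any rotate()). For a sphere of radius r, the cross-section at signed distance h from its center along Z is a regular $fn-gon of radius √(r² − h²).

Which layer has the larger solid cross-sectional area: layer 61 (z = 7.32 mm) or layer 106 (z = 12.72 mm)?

Layer 61 (z = 7.32): the 17×21.5 cube contributes its full rectangle (area 365.50 mm²); the cone at (16, -1.5) (r1=6→r2=4.5) has section circumradius 5.926 here — a regular 32-gon (area = (32/2)·5.926²·sin(360°/32) = 109.62 mm²); the r=4 sphere at (3.5, 8) contributes a regular 32-gon of circumradius √(4²−1.82²) = 3.562 (area = (32/2)·3.562²·sin(360°/32) = 39.60 mm²); the cylinder at (3, 3.5): section is a regular 32-gon, circumradius r=5.5 (area = (32/2)·5.500²·sin(360°/32) = 94.42 mm²); After the difference (first − rest): starting from the 17×21.5 cube (365.50 mm²), the cone at (16, -1.5) partially overlaps it — only the 23.02 mm² overlap (of its 109.62 mm²) is removed, clipping the outline; the r=4 sphere at (3.5, 8) partially overlaps it — only the 39.56 mm² overlap (of its 39.60 mm²) is removed, clipping the outline; the r=5.5 cylinder at (3, 3.5) partially overlaps it — only the 43.84 mm² overlap (of its 94.42 mm²) is removed, clipping the outline — area = 259.08 mm². So its area = 259.08 mm². Layer 106 (z = 12.72): the cube (footprint 17×21.5) is included at this height (area 365.50 mm²); the cone at (16, -1.5) contributes a regular 32-gon of circumradius 4.680 (interpolated between r1=6 and r2=4.5 at t=0.880) (area = (32/2)·4.680²·sin(360°/32) = 68.37 mm²); the sphere at (3.5, 8) is not intersected at this z (|z−center|=7.220 > r=4); the r=5.5 cylinder at (3, 3.5) gives a regular 32-gon of circumradius 5.5 (constant along its height) (area = (32/2)·5.500²·sin(360°/32) = 94.42 mm²); After the difference (first − rest): starting from the 17×21.5 cube (365.50 mm²), the cone at (16, -1.5) partially overlaps it — only the 13.35 mm² overlap (of its 68.37 mm²) is removed, clipping the outline; the r=5.5 cylinder at (3, 3.5) partially overlaps it — only the 67.48 mm² overlap (of its 94.42 mm²) is removed, clipping the outline — area = 284.67 mm². So its area = 284.67 mm². Layer 106 is larger (284.67 vs 259.08 mm²).

layer 106 (z = 12.72 mm)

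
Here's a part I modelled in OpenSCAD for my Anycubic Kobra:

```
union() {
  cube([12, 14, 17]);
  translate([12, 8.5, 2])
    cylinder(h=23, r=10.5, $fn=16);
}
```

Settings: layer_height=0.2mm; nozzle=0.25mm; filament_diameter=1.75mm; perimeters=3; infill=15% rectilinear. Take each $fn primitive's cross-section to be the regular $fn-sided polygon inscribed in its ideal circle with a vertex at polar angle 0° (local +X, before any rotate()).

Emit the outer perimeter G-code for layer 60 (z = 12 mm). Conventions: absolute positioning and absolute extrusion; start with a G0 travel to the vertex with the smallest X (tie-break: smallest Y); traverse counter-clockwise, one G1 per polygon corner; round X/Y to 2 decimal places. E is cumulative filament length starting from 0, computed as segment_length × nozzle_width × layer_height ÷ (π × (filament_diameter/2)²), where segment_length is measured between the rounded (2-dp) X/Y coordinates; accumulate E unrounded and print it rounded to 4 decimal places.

G0 X0.00 Y0.00 Z12.00
G1 X6.18 Y0.00 E0.1285
G1 X7.98 Y-1.20 E0.1734
G1 X12.00 Y-2.00 E0.2586
G1 X16.02 Y-1.20 E0.3438
G1 X19.42 Y1.08 E0.4289
G1 X21.70 Y4.48 E0.5140
G1 X22.50 Y8.50 E0.5992
G1 X21.70 Y12.52 E0.6845
G1 X19.42 Y15.92 E0.7696
G1 X16.02 Y18.20 E0.8546
G1 X12.00 Y19.00 E0.9399
G1 X7.98 Y18.20 E1.0251
G1 X4.58 Y15.92 E1.1102
G1 X3.29 Y14.00 E1.1582
G1 X0.00 Y14.00 E1.2266
G1 X0.00 Y0.00 E1.5177

At z = 12 mm: the cube is present — its section is the full 12×14 rectangle; the cylinder at (12, 8.5): section is a regular 16-gon, circumradius r=10.5; Combining (union): the regions partially overlap (shared area 131.10 mm²), so overlapping operands fuse into one piece — 1 connected region. The outline is a single polygon with 16 vertices. Extrusion per mm of travel: 0.25 × 0.2 / (π × 0.875²) = 0.020788. Accumulating E over each segment gives final E = 1.5177.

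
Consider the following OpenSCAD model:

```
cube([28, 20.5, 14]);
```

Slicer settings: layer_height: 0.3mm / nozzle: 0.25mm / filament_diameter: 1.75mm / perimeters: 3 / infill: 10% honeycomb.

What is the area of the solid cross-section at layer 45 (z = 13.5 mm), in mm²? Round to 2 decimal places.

At z = 13.5 mm: the cube is present — its section is the full 28×20.5 rectangle (area 574.00 mm²). Overall, the cross-section is a single solid region. Net area = 574.00 mm².

574.00 mm²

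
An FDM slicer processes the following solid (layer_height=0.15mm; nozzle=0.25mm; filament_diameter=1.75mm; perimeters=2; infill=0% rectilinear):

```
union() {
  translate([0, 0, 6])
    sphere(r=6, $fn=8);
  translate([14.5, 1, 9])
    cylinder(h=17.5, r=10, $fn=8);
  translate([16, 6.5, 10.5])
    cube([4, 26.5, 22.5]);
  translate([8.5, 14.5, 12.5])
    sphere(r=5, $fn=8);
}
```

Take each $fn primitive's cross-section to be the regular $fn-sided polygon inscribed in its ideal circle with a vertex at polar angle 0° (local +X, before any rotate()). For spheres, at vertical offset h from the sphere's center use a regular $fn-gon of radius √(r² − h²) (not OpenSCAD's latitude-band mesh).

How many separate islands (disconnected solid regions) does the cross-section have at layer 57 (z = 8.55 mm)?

2

At z = 8.55 mm: the sphere: section is a regular 8-gon, circumradius = √(r²−h²) = √(6²−2.55²) = 5.431; the cylinder at (14.5, 1) does not reach this height (z outside [9, 26.5]); the cube at (16, 6.5) does not reach this height (z outside [10.5, 33]); the r=5 sphere at (8.5, 14.5) contributes a regular 8-gon of circumradius √(5²−3.95²) = 3.066; Taking the union: the 2 present regions are separate (no shared area or edge), so areas and boundary lengths simply add and each stays a separate island — 2 connected regions. Overall, the cross-section has 2 separate islands. Island count = 2.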